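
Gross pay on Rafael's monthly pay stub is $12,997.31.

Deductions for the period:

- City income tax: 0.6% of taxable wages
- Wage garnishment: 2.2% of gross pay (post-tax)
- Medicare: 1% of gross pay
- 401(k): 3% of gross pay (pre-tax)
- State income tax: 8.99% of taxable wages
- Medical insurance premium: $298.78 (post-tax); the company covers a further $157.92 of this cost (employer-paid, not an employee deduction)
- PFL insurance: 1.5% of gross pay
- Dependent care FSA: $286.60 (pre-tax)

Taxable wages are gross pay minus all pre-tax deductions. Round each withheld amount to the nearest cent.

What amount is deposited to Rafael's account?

Dependent care FSA: $286.60
401(k): $12,997.31 × 0.03 = $389.92
Pre-tax total = $286.60 + $389.92 = $676.52
Taxable wages = $12,997.31 − $676.52 = $12,320.79
City income tax: $12,320.79 × 0.006 = $73.92
State income tax: $12,320.79 × 0.0899 = $1,107.64
PFL insurance: $12,997.31 × 0.015 = $194.96
Medicare: $12,997.31 × 0.01 = $129.97
Wage garnishment: $12,997.31 × 0.022 = $285.94
Medical insurance premium: $298.78
(Employer's $157.92 toward medical insurance premium is not withheld from the employee.)
Total deductions = $286.60 + $389.92 + $73.92 + $1,107.64 + $194.96 + $129.97 + $285.94 + $298.78 = $2,767.73
Net pay = $12,997.31 − $2,767.73 = $10,229.58

$10,229.58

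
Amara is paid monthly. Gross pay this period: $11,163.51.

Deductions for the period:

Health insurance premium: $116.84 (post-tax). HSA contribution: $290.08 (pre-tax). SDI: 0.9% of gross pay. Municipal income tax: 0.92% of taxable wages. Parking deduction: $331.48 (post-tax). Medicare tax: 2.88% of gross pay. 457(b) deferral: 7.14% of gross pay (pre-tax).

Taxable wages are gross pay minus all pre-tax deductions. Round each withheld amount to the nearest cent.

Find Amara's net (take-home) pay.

HSA contribution: $290.08
457(b) deferral: $11,163.51 × 0.0714 = $797.07
Pre-tax total = $290.08 + $797.07 = $1,087.15
Taxable wages = $11,163.51 − $1,087.15 = $10,076.36
Municipal income tax: $10,076.36 × 0.0092 = $92.70
Medicare tax: $11,163.51 × 0.0288 = $321.51
SDI: $11,163.51 × 0.009 = $100.47
Health insurance premium: $116.84
Parking deduction: $331.48
Total deductions = $290.08 + $797.07 + $92.70 + $321.51 + $100.47 + $116.84 + $331.48 = $2,050.15
Net pay = $11,163.51 − $2,050.15 = $9,113.36

$9,113.36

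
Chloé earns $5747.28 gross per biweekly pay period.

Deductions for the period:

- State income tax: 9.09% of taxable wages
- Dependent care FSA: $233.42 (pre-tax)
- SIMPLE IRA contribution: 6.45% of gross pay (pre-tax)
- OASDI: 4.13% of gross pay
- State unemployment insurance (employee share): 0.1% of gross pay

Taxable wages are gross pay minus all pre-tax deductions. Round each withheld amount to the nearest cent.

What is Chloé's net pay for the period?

Dependent care FSA: $233.42
SIMPLE IRA contribution: $5747.28 × 0.0645 = $370.70
Pre-tax total = $233.42 + $370.70 = $604.12
Taxable wages = $5747.28 − $604.12 = $5143.16
State income tax: $5143.16 × 0.0909 = $467.51
State unemployment insurance (employee share): $5747.28 × 0.001 = $5.75
OASDI: $5747.28 × 0.0413 = $237.36
Total deductions = $233.42 + $370.70 + $467.51 + $5.75 + $237.36 = $1314.74
Net pay = $5747.28 − $1314.74 = $4432.54

$4432.54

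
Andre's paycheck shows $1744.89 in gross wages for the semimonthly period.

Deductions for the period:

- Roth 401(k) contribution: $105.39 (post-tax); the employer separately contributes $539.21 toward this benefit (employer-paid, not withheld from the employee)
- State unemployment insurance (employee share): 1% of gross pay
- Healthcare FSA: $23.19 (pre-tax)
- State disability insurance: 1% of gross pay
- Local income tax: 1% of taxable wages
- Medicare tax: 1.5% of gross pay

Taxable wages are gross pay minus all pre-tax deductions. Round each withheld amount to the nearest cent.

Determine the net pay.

$1538.02

Healthcare FSA: $23.19
Taxable wages = $1744.89 − $23.19 = $1721.70
Local income tax: $1721.70 × 0.01 = $17.22
State disability insurance: $1744.89 × 0.01 = $17.45
Medicare tax: $1744.89 × 0.015 = $26.17
State unemployment insurance (employee share): $1744.89 × 0.01 = $17.45
Roth 401(k) contribution: $105.39
(Employer's $539.21 toward Roth 401(k) contribution is not withheld from the employee.)
Total deductions = $23.19 + $17.22 + $17.45 + $26.17 + $17.45 + $105.39 = $206.87
Net pay = $1744.89 − $206.87 = $1538.02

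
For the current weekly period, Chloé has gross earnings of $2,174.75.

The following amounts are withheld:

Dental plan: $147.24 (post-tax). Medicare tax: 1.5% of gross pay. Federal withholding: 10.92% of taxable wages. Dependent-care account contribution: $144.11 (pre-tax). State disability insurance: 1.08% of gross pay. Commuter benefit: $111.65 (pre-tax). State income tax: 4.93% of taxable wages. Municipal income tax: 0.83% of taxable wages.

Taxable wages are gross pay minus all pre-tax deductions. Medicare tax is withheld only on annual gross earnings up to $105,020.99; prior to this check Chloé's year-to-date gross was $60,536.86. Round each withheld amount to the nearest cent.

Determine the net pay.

Commuter benefit: $111.65
Dependent-care account contribution: $144.11
Pre-tax total = $111.65 + $144.11 = $255.76
Taxable wages = $2,174.75 − $255.76 = $1,918.99
Federal withholding: $1,918.99 × 0.1092 = $209.55
State income tax: $1,918.99 × 0.0493 = $94.61
Municipal income tax: $1,918.99 × 0.0083 = $15.93
Medicare tax: cap not yet reached, full $2,174.75 is subject → $2,174.75 × 0.015 = $32.62
State disability insurance: $2,174.75 × 0.0108 = $23.49
Dental plan: $147.24
Total deductions = $111.65 + $144.11 + $209.55 + $94.61 + $15.93 + $32.62 + $23.49 + $147.24 = $779.20
Net pay = $2,174.75 − $779.20 = $1,395.55

$1,395.55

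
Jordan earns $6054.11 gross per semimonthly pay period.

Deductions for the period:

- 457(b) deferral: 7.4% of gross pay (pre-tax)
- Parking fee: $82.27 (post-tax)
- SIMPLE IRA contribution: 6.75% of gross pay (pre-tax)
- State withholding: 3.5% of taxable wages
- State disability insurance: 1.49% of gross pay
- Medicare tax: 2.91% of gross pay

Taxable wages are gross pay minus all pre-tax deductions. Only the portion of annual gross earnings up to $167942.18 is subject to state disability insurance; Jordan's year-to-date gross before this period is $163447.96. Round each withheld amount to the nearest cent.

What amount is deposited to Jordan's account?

$4690.15

457(b) deferral: $6054.11 × 0.074 = $448.00
SIMPLE IRA contribution: $6054.11 × 0.0675 = $408.65
Pre-tax total = $448.00 + $408.65 = $856.65
Taxable wages = $6054.11 − $856.65 = $5197.46
State withholding: $5197.46 × 0.035 = $181.91
State disability insurance: only $167942.18 − $163447.96 = $4494.22 of this check is subject → $4494.22 × 0.0149 = $66.96
Medicare tax: $6054.11 × 0.0291 = $176.17
Parking fee: $82.27
Total deductions = $448.00 + $408.65 + $181.91 + $66.96 + $176.17 + $82.27 = $1363.96
Net pay = $6054.11 − $1363.96 = $4690.15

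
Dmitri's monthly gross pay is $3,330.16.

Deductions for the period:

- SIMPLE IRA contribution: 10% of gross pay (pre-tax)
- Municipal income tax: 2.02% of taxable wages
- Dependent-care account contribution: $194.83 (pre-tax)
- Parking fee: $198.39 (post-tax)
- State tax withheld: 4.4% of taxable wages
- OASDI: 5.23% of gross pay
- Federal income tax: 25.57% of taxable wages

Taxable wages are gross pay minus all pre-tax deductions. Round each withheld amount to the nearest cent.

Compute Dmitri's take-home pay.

SIMPLE IRA contribution: $3,330.16 × 0.1 = $333.02
Dependent-care account contribution: $194.83
Pre-tax total = $333.02 + $194.83 = $527.85
Taxable wages = $3,330.16 − $527.85 = $2,802.31
Municipal income tax: $2,802.31 × 0.0202 = $56.61
State tax withheld: $2,802.31 × 0.044 = $123.30
Federal income tax: $2,802.31 × 0.2557 = $716.55
OASDI: $3,330.16 × 0.0523 = $174.17
Parking fee: $198.39
Total deductions = $333.02 + $194.83 + $56.61 + $123.30 + $716.55 + $174.17 + $198.39 = $1,796.87
Net pay = $3,330.16 − $1,796.87 = $1,533.29

$1,533.29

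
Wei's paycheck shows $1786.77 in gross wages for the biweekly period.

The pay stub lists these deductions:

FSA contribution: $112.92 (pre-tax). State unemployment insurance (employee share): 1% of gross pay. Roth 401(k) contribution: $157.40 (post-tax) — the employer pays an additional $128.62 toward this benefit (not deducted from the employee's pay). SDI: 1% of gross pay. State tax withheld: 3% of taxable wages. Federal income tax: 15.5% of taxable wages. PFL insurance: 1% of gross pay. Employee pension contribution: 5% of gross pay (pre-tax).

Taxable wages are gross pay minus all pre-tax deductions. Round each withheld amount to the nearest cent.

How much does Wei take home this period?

$1080.36

FSA contribution: $112.92
Employee pension contribution: $1786.77 × 0.05 = $89.34
Pre-tax total = $112.92 + $89.34 = $202.26
Taxable wages = $1786.77 − $202.26 = $1584.51
Federal income tax: $1584.51 × 0.155 = $245.60
State tax withheld: $1584.51 × 0.03 = $47.54
SDI: $1786.77 × 0.01 = $17.87
State unemployment insurance (employee share): $1786.77 × 0.01 = $17.87
PFL insurance: $1786.77 × 0.01 = $17.87
Roth 401(k) contribution: $157.40
(Employer's $128.62 toward Roth 401(k) contribution is not withheld from the employee.)
Total deductions = $112.92 + $89.34 + $245.60 + $47.54 + $17.87 + $17.87 + $17.87 + $157.40 = $706.41
Net pay = $1786.77 − $706.41 = $1080.36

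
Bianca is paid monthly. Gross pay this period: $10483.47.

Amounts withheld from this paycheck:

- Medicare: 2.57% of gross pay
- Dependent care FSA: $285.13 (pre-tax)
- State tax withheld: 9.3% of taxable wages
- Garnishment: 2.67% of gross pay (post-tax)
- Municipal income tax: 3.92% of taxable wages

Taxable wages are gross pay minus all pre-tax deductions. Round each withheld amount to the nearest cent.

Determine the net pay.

Dependent care FSA: $285.13
Taxable wages = $10483.47 − $285.13 = $10198.34
State tax withheld: $10198.34 × 0.093 = $948.45
Municipal income tax: $10198.34 × 0.0392 = $399.77
Medicare: $10483.47 × 0.0257 = $269.43
Garnishment: $10483.47 × 0.0267 = $279.91
Total deductions = $285.13 + $948.45 + $399.77 + $269.43 + $279.91 = $2182.69
Net pay = $10483.47 − $2182.69 = $8300.78

$8300.78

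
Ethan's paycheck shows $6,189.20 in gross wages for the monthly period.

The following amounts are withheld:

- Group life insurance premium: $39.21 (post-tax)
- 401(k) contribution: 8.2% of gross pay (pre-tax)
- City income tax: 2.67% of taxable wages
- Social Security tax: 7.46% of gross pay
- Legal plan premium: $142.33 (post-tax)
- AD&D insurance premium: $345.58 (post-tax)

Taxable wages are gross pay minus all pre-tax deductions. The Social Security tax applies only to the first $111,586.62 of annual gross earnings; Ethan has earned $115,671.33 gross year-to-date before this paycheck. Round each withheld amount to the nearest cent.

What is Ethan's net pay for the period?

401(k) contribution: $6,189.20 × 0.082 = $507.51
Taxable wages = $6,189.20 − $507.51 = $5,681.69
City income tax: $5,681.69 × 0.0267 = $151.70
Social Security tax: annual cap $111,586.62 already reached (YTD $115,671.33), so $0.00
Group life insurance premium: $39.21
AD&D insurance premium: $345.58
Legal plan premium: $142.33
Total deductions = $507.51 + $151.70 + $0.00 + $39.21 + $345.58 + $142.33 = $1,186.33
Net pay = $6,189.20 − $1,186.33 = $5,002.87

$5,002.87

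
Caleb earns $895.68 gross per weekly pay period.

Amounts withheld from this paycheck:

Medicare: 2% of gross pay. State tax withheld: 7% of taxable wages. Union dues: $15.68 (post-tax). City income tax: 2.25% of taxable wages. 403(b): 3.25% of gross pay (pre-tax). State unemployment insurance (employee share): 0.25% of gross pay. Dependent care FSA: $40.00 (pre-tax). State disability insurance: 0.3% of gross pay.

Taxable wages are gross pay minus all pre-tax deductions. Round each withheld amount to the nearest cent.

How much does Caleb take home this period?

Dependent care FSA: $40.00
403(b): $895.68 × 0.0325 = $29.11
Pre-tax total = $40.00 + $29.11 = $69.11
Taxable wages = $895.68 − $69.11 = $826.57
State tax withheld: $826.57 × 0.07 = $57.86
City income tax: $826.57 × 0.0225 = $18.60
Medicare: $895.68 × 0.02 = $17.91
State disability insurance: $895.68 × 0.003 = $2.69
State unemployment insurance (employee share): $895.68 × 0.0025 = $2.24
Union dues: $15.68
Total deductions = $40.00 + $29.11 + $57.86 + $18.60 + $17.91 + $2.69 + $2.24 + $15.68 = $184.09
Net pay = $895.68 − $184.09 = $711.59

$711.59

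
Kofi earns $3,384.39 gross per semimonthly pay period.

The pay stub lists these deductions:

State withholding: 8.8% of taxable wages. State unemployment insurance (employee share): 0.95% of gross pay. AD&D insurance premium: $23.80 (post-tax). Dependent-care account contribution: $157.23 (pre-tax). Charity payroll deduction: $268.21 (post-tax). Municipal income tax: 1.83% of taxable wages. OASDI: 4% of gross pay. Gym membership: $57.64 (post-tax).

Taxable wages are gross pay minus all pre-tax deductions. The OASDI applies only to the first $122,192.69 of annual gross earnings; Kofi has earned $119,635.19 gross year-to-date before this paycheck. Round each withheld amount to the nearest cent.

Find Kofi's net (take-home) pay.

$2,400.01

Dependent-care account contribution: $157.23
Taxable wages = $3,384.39 − $157.23 = $3,227.16
Municipal income tax: $3,227.16 × 0.0183 = $59.06
State withholding: $3,227.16 × 0.088 = $283.99
OASDI: only $122,192.69 − $119,635.19 = $2,557.50 of this check is subject → $2,557.50 × 0.04 = $102.30
State unemployment insurance (employee share): $3,384.39 × 0.0095 = $32.15
AD&D insurance premium: $23.80
Charity payroll deduction: $268.21
Gym membership: $57.64
Total deductions = $157.23 + $59.06 + $283.99 + $102.30 + $32.15 + $23.80 + $268.21 + $57.64 = $984.38
Net pay = $3,384.39 − $984.38 = $2,400.01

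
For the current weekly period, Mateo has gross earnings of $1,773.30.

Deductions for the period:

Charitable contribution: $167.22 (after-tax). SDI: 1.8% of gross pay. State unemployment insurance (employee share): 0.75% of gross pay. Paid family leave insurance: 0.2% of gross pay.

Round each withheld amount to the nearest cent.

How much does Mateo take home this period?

State unemployment insurance (employee share): $1,773.30 × 0.0075 = $13.30
SDI: $1,773.30 × 0.018 = $31.92
Paid family leave insurance: $1,773.30 × 0.002 = $3.55
Charitable contribution: $167.22
Total deductions = $13.30 + $31.92 + $3.55 + $167.22 = $215.99
Net pay = $1,773.30 − $215.99 = $1,557.31

$1,557.31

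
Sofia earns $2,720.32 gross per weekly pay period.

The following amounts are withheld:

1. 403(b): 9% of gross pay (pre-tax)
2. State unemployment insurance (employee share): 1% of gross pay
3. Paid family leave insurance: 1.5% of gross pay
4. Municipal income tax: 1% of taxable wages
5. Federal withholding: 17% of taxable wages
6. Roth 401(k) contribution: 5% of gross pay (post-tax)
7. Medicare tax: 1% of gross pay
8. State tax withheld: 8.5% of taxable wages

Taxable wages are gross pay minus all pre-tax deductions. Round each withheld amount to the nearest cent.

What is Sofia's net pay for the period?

$1,588.27

403(b): $2,720.32 × 0.09 = $244.83
Taxable wages = $2,720.32 − $244.83 = $2,475.49
State tax withheld: $2,475.49 × 0.085 = $210.42
Municipal income tax: $2,475.49 × 0.01 = $24.75
Federal withholding: $2,475.49 × 0.17 = $420.83
State unemployment insurance (employee share): $2,720.32 × 0.01 = $27.20
Medicare tax: $2,720.32 × 0.01 = $27.20
Paid family leave insurance: $2,720.32 × 0.015 = $40.80
Roth 401(k) contribution: $2,720.32 × 0.05 = $136.02
Total deductions = $244.83 + $210.42 + $24.75 + $420.83 + $27.20 + $27.20 + $40.80 + $136.02 = $1,132.05
Net pay = $2,720.32 − $1,132.05 = $1,588.27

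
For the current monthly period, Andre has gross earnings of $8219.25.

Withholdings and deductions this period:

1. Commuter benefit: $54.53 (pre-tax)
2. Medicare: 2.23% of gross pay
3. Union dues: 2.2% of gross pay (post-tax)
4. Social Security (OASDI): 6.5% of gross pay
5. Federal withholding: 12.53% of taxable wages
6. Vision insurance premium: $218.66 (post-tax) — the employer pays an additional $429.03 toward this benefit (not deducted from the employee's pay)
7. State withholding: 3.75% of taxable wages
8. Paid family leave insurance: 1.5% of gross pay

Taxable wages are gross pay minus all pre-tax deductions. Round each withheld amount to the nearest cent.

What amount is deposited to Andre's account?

$5595.19

Commuter benefit: $54.53
Taxable wages = $8219.25 − $54.53 = $8164.72
Federal withholding: $8164.72 × 0.1253 = $1023.04
State withholding: $8164.72 × 0.0375 = $306.18
Medicare: $8219.25 × 0.0223 = $183.29
Paid family leave insurance: $8219.25 × 0.015 = $123.29
Social Security (OASDI): $8219.25 × 0.065 = $534.25
Vision insurance premium: $218.66
Union dues: $8219.25 × 0.022 = $180.82
(Employer's $429.03 toward vision insurance premium is not withheld from the employee.)
Total deductions = $54.53 + $1023.04 + $306.18 + $183.29 + $123.29 + $534.25 + $218.66 + $180.82 = $2624.06
Net pay = $8219.25 − $2624.06 = $5595.19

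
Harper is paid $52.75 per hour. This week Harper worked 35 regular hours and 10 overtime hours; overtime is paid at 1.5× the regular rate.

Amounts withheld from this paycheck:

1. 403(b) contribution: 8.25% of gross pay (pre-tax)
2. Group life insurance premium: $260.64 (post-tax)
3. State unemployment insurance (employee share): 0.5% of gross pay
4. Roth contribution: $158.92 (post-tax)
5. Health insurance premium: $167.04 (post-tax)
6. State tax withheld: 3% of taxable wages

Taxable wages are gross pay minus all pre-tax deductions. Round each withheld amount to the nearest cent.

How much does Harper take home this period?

Regular pay: 35 × $52.75 = $1,846.25
Overtime pay: 10 × $52.75 × 1.5 = $791.25
Gross pay = $1,846.25 + $791.25 = $2,637.50
403(b) contribution: $2,637.50 × 0.0825 = $217.59
Taxable wages = $2,637.50 − $217.59 = $2,419.91
State tax withheld: $2,419.91 × 0.03 = $72.60
State unemployment insurance (employee share): $2,637.50 × 0.005 = $13.19
Health insurance premium: $167.04
Roth contribution: $158.92
Group life insurance premium: $260.64
Total deductions = $217.59 + $72.60 + $13.19 + $167.04 + $158.92 + $260.64 = $889.98
Net pay = $2,637.50 − $889.98 = $1,747.52

$1,747.52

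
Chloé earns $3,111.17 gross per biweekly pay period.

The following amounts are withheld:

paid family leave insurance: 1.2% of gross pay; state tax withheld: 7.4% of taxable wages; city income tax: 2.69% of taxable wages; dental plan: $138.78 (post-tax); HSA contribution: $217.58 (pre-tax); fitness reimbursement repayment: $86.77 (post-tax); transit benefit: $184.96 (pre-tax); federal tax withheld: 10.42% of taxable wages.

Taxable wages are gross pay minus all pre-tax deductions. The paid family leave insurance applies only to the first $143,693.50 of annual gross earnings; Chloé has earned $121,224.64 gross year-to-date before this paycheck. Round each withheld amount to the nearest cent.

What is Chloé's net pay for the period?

$1,890.21

HSA contribution: $217.58
Transit benefit: $184.96
Pre-tax total = $217.58 + $184.96 = $402.54
Taxable wages = $3,111.17 − $402.54 = $2,708.63
Federal tax withheld: $2,708.63 × 0.1042 = $282.24
State tax withheld: $2,708.63 × 0.074 = $200.44
City income tax: $2,708.63 × 0.0269 = $72.86
Paid family leave insurance: cap not yet reached, full $3,111.17 is subject → $3,111.17 × 0.012 = $37.33
Fitness reimbursement repayment: $86.77
Dental plan: $138.78
Total deductions = $217.58 + $184.96 + $282.24 + $200.44 + $72.86 + $37.33 + $86.77 + $138.78 = $1,220.96
Net pay = $3,111.17 − $1,220.96 = $1,890.21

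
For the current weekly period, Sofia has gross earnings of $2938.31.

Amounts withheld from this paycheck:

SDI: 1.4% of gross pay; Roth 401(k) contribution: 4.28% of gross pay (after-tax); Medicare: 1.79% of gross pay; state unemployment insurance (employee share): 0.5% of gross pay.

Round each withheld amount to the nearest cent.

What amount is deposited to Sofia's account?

State unemployment insurance (employee share): $2938.31 × 0.005 = $14.69
Medicare: $2938.31 × 0.0179 = $52.60
SDI: $2938.31 × 0.014 = $41.14
Roth 401(k) contribution: $2938.31 × 0.0428 = $125.76
Total deductions = $14.69 + $52.60 + $41.14 + $125.76 = $234.19
Net pay = $2938.31 − $234.19 = $2704.12

$2704.12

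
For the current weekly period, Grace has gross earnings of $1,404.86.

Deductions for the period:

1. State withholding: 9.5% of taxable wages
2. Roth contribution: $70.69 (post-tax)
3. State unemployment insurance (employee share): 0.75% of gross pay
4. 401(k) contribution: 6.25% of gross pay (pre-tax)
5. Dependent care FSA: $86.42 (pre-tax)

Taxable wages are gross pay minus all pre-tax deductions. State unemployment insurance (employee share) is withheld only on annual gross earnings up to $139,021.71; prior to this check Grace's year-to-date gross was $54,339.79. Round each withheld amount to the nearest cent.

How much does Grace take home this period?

$1,032.50

401(k) contribution: $1,404.86 × 0.0625 = $87.80
Dependent care FSA: $86.42
Pre-tax total = $87.80 + $86.42 = $174.22
Taxable wages = $1,404.86 − $174.22 = $1,230.64
State withholding: $1,230.64 × 0.095 = $116.91
State unemployment insurance (employee share): cap not yet reached, full $1,404.86 is subject → $1,404.86 × 0.0075 = $10.54
Roth contribution: $70.69
Total deductions = $87.80 + $86.42 + $116.91 + $10.54 + $70.69 = $372.36
Net pay = $1,404.86 − $372.36 = $1,032.50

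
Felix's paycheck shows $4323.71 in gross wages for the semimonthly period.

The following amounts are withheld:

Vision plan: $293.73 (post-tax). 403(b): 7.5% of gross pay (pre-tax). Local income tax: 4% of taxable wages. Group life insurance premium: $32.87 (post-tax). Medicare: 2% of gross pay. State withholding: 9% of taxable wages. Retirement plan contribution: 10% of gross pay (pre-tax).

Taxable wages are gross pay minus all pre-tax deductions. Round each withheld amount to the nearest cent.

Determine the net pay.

$2690.27

403(b): $4323.71 × 0.075 = $324.28
Retirement plan contribution: $4323.71 × 0.1 = $432.37
Pre-tax total = $324.28 + $432.37 = $756.65
Taxable wages = $4323.71 − $756.65 = $3567.06
State withholding: $3567.06 × 0.09 = $321.04
Local income tax: $3567.06 × 0.04 = $142.68
Medicare: $4323.71 × 0.02 = $86.47
Vision plan: $293.73
Group life insurance premium: $32.87
Total deductions = $324.28 + $432.37 + $321.04 + $142.68 + $86.47 + $293.73 + $32.87 = $1633.44
Net pay = $4323.71 − $1633.44 = $2690.27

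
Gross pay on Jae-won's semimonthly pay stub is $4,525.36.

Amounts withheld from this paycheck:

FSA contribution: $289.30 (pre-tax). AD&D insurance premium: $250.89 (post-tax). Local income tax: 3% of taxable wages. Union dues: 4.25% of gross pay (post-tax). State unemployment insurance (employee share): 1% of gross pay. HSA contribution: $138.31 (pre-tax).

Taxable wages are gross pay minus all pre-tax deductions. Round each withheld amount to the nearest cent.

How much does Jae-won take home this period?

FSA contribution: $289.30
HSA contribution: $138.31
Pre-tax total = $289.30 + $138.31 = $427.61
Taxable wages = $4,525.36 − $427.61 = $4,097.75
Local income tax: $4,097.75 × 0.03 = $122.93
State unemployment insurance (employee share): $4,525.36 × 0.01 = $45.25
AD&D insurance premium: $250.89
Union dues: $4,525.36 × 0.0425 = $192.33
Total deductions = $289.30 + $138.31 + $122.93 + $45.25 + $250.89 + $192.33 = $1,039.01
Net pay = $4,525.36 − $1,039.01 = $3,486.35

$3,486.35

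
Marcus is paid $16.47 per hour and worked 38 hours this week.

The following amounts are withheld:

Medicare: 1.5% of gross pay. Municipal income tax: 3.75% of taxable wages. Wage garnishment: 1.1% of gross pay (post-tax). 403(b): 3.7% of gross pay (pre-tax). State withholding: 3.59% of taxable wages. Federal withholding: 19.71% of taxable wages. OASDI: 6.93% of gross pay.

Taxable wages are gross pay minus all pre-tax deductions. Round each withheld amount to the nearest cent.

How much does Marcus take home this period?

$380.03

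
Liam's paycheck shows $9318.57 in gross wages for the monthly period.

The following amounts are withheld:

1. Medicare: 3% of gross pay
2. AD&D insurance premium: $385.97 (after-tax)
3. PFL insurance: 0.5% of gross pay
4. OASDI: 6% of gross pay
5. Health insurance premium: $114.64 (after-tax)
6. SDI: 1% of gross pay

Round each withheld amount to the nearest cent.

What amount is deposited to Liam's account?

$7839.51

Medicare: $9318.57 × 0.03 = $279.56
SDI: $9318.57 × 0.01 = $93.19
OASDI: $9318.57 × 0.06 = $559.11
PFL insurance: $9318.57 × 0.005 = $46.59
Health insurance premium: $114.64
AD&D insurance premium: $385.97
Total deductions = $279.56 + $93.19 + $559.11 + $46.59 + $114.64 + $385.97 = $1479.06
Net pay = $9318.57 − $1479.06 = $7839.51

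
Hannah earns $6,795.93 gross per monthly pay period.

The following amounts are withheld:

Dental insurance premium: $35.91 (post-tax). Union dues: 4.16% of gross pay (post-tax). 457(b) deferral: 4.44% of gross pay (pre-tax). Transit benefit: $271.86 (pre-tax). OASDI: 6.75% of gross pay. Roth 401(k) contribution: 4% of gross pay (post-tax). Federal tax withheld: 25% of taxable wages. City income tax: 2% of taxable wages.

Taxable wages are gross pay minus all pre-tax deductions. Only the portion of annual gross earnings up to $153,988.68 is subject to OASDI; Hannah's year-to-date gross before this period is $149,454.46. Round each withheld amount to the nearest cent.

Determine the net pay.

457(b) deferral: $6,795.93 × 0.0444 = $301.74
Transit benefit: $271.86
Pre-tax total = $301.74 + $271.86 = $573.60
Taxable wages = $6,795.93 − $573.60 = $6,222.33
City income tax: $6,222.33 × 0.02 = $124.45
Federal tax withheld: $6,222.33 × 0.25 = $1,555.58
OASDI: only $153,988.68 − $149,454.46 = $4,534.22 of this check is subject → $4,534.22 × 0.0675 = $306.06
Dental insurance premium: $35.91
Union dues: $6,795.93 × 0.0416 = $282.71
Roth 401(k) contribution: $6,795.93 × 0.04 = $271.84
Total deductions = $301.74 + $271.86 + $124.45 + $1,555.58 + $306.06 + $35.91 + $282.71 + $271.84 = $3,150.15
Net pay = $6,795.93 − $3,150.15 = $3,645.78

$3,645.78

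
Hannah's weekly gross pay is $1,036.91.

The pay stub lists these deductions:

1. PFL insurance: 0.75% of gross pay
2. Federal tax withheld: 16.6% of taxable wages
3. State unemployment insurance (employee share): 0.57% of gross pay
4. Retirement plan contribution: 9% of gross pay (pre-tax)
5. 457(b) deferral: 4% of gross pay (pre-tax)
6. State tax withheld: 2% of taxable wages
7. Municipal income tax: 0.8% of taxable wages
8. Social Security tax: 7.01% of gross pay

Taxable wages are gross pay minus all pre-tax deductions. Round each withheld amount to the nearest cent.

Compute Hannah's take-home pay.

Retirement plan contribution: $1,036.91 × 0.09 = $93.32
457(b) deferral: $1,036.91 × 0.04 = $41.48
Pre-tax total = $93.32 + $41.48 = $134.80
Taxable wages = $1,036.91 − $134.80 = $902.11
Federal tax withheld: $902.11 × 0.166 = $149.75
State tax withheld: $902.11 × 0.02 = $18.04
Municipal income tax: $902.11 × 0.008 = $7.22
PFL insurance: $1,036.91 × 0.0075 = $7.78
Social Security tax: $1,036.91 × 0.0701 = $72.69
State unemployment insurance (employee share): $1,036.91 × 0.0057 = $5.91
Total deductions = $93.32 + $41.48 + $149.75 + $18.04 + $7.22 + $7.78 + $72.69 + $5.91 = $396.19
Net pay = $1,036.91 − $396.19 = $640.72

$640.72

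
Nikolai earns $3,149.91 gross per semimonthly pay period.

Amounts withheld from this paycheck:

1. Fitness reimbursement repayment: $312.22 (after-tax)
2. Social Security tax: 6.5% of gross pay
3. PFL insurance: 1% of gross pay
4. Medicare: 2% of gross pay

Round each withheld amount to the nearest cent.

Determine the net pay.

Medicare: $3,149.91 × 0.02 = $63.00
PFL insurance: $3,149.91 × 0.01 = $31.50
Social Security tax: $3,149.91 × 0.065 = $204.74
Fitness reimbursement repayment: $312.22
Total deductions = $63.00 + $31.50 + $204.74 + $312.22 = $611.46
Net pay = $3,149.91 − $611.46 = $2,538.45

$2,538.45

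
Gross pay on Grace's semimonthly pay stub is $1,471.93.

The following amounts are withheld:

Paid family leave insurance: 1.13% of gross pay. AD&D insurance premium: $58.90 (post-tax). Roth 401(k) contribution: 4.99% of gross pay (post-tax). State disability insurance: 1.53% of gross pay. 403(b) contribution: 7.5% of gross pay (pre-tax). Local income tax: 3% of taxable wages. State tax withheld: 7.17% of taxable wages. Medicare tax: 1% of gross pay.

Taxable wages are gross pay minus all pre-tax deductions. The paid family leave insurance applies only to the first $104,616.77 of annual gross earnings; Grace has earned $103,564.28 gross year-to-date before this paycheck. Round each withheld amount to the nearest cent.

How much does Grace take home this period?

$1,041.59

403(b) contribution: $1,471.93 × 0.075 = $110.39
Taxable wages = $1,471.93 − $110.39 = $1,361.54
State tax withheld: $1,361.54 × 0.0717 = $97.62
Local income tax: $1,361.54 × 0.03 = $40.85
State disability insurance: $1,471.93 × 0.0153 = $22.52
Paid family leave insurance: only $104,616.77 − $103,564.28 = $1,052.49 of this check is subject → $1,052.49 × 0.0113 = $11.89
Medicare tax: $1,471.93 × 0.01 = $14.72
Roth 401(k) contribution: $1,471.93 × 0.0499 = $73.45
AD&D insurance premium: $58.90
Total deductions = $110.39 + $97.62 + $40.85 + $22.52 + $11.89 + $14.72 + $73.45 + $58.90 = $430.34
Net pay = $1,471.93 − $430.34 = $1,041.59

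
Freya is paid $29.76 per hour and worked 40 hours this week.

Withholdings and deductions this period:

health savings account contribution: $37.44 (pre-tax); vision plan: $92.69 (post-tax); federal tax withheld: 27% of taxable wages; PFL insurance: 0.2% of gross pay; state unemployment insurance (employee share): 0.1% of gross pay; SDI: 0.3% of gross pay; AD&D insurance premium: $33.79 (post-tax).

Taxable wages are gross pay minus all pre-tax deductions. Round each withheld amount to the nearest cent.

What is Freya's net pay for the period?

Gross pay: 40 × $29.76 = $1,190.40
Health savings account contribution: $37.44
Taxable wages = $1,190.40 − $37.44 = $1,152.96
Federal tax withheld: $1,152.96 × 0.27 = $311.30
PFL insurance: $1,190.40 × 0.002 = $2.38
State unemployment insurance (employee share): $1,190.40 × 0.001 = $1.19
SDI: $1,190.40 × 0.003 = $3.57
AD&D insurance premium: $33.79
Vision plan: $92.69
Total deductions = $37.44 + $311.30 + $2.38 + $1.19 + $3.57 + $33.79 + $92.69 = $482.36
Net pay = $1,190.40 − $482.36 = $708.04

$708.04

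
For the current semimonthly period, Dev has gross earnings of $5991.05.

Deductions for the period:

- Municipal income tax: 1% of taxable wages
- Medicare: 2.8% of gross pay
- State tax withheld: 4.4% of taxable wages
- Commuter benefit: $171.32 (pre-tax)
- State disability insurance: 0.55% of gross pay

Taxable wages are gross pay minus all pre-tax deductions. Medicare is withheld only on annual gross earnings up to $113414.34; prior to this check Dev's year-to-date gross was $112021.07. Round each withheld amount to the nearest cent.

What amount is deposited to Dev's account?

Commuter benefit: $171.32
Taxable wages = $5991.05 − $171.32 = $5819.73
State tax withheld: $5819.73 × 0.044 = $256.07
Municipal income tax: $5819.73 × 0.01 = $58.20
State disability insurance: $5991.05 × 0.0055 = $32.95
Medicare: only $113414.34 − $112021.07 = $1393.27 of this check is subject → $1393.27 × 0.028 = $39.01
Total deductions = $171.32 + $256.07 + $58.20 + $32.95 + $39.01 = $557.55
Net pay = $5991.05 − $557.55 = $5433.50

$5433.50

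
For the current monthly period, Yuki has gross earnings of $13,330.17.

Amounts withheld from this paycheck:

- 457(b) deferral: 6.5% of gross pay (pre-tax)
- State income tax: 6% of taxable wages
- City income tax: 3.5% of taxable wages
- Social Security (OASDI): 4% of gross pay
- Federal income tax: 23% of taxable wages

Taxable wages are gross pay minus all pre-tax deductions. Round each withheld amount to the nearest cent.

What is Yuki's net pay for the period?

$7,879.80

457(b) deferral: $13,330.17 × 0.065 = $866.46
Taxable wages = $13,330.17 − $866.46 = $12,463.71
Federal income tax: $12,463.71 × 0.23 = $2,866.65
State income tax: $12,463.71 × 0.06 = $747.82
City income tax: $12,463.71 × 0.035 = $436.23
Social Security (OASDI): $13,330.17 × 0.04 = $533.21
Total deductions = $866.46 + $2,866.65 + $747.82 + $436.23 + $533.21 = $5,450.37
Net pay = $13,330.17 − $5,450.37 = $7,879.80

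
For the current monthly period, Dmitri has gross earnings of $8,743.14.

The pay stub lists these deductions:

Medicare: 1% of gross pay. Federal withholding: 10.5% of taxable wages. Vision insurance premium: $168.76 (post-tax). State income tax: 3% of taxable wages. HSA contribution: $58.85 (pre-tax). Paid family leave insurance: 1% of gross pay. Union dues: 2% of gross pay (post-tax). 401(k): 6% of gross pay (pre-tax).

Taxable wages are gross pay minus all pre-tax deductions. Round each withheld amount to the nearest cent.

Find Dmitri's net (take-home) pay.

HSA contribution: $58.85
401(k): $8,743.14 × 0.06 = $524.59
Pre-tax total = $58.85 + $524.59 = $583.44
Taxable wages = $8,743.14 − $583.44 = $8,159.70
Federal withholding: $8,159.70 × 0.105 = $856.77
State income tax: $8,159.70 × 0.03 = $244.79
Paid family leave insurance: $8,743.14 × 0.01 = $87.43
Medicare: $8,743.14 × 0.01 = $87.43
Vision insurance premium: $168.76
Union dues: $8,743.14 × 0.02 = $174.86
Total deductions = $58.85 + $524.59 + $856.77 + $244.79 + $87.43 + $87.43 + $168.76 + $174.86 = $2,203.48
Net pay = $8,743.14 − $2,203.48 = $6,539.66

$6,539.66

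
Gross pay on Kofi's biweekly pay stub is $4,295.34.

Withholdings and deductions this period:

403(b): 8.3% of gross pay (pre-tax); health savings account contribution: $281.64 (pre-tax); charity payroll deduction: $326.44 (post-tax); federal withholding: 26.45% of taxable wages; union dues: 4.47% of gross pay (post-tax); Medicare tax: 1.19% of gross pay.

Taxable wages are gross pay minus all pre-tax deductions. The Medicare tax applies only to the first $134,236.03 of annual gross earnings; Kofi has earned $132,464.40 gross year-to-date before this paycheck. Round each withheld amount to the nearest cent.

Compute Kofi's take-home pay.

$2,150.34

403(b): $4,295.34 × 0.083 = $356.51
Health savings account contribution: $281.64
Pre-tax total = $356.51 + $281.64 = $638.15
Taxable wages = $4,295.34 − $638.15 = $3,657.19
Federal withholding: $3,657.19 × 0.2645 = $967.33
Medicare tax: only $134,236.03 − $132,464.40 = $1,771.63 of this check is subject → $1,771.63 × 0.0119 = $21.08
Union dues: $4,295.34 × 0.0447 = $192.00
Charity payroll deduction: $326.44
Total deductions = $356.51 + $281.64 + $967.33 + $21.08 + $192.00 + $326.44 = $2,145.00
Net pay = $4,295.34 − $2,145.00 = $2,150.34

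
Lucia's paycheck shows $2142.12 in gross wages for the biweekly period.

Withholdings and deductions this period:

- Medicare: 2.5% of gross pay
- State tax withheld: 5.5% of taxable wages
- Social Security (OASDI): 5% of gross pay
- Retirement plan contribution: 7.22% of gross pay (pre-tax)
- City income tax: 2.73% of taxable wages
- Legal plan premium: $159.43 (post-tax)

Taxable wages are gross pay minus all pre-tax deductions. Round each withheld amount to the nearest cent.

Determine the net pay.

Retirement plan contribution: $2142.12 × 0.0722 = $154.66
Taxable wages = $2142.12 − $154.66 = $1987.46
City income tax: $1987.46 × 0.0273 = $54.26
State tax withheld: $1987.46 × 0.055 = $109.31
Medicare: $2142.12 × 0.025 = $53.55
Social Security (OASDI): $2142.12 × 0.05 = $107.11
Legal plan premium: $159.43
Total deductions = $154.66 + $54.26 + $109.31 + $53.55 + $107.11 + $159.43 = $638.32
Net pay = $2142.12 − $638.32 = $1503.80

$1503.80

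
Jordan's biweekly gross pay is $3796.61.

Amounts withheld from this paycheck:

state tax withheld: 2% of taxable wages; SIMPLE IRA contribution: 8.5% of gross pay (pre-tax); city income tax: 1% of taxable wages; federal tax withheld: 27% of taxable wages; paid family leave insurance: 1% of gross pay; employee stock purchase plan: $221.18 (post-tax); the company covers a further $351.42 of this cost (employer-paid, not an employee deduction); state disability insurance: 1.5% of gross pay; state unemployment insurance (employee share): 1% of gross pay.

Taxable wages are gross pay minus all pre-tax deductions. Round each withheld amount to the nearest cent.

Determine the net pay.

SIMPLE IRA contribution: $3796.61 × 0.085 = $322.71
Taxable wages = $3796.61 − $322.71 = $3473.90
City income tax: $3473.90 × 0.01 = $34.74
State tax withheld: $3473.90 × 0.02 = $69.48
Federal tax withheld: $3473.90 × 0.27 = $937.95
Paid family leave insurance: $3796.61 × 0.01 = $37.97
State disability insurance: $3796.61 × 0.015 = $56.95
State unemployment insurance (employee share): $3796.61 × 0.01 = $37.97
Employee stock purchase plan: $221.18
(Employer's $351.42 toward employee stock purchase plan is not withheld from the employee.)
Total deductions = $322.71 + $34.74 + $69.48 + $937.95 + $37.97 + $56.95 + $37.97 + $221.18 = $1718.95
Net pay = $3796.61 − $1718.95 = $2077.66

$2077.66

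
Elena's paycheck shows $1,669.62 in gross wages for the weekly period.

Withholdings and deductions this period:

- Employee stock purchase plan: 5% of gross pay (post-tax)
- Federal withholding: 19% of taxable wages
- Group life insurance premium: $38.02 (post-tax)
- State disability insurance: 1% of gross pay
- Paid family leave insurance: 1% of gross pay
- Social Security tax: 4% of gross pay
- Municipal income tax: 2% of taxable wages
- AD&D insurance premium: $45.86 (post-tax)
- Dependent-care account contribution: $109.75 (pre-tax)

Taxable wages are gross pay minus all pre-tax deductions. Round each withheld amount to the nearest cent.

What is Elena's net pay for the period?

Dependent-care account contribution: $109.75
Taxable wages = $1,669.62 − $109.75 = $1,559.87
Federal withholding: $1,559.87 × 0.19 = $296.38
Municipal income tax: $1,559.87 × 0.02 = $31.20
Paid family leave insurance: $1,669.62 × 0.01 = $16.70
State disability insurance: $1,669.62 × 0.01 = $16.70
Social Security tax: $1,669.62 × 0.04 = $66.78
Group life insurance premium: $38.02
Employee stock purchase plan: $1,669.62 × 0.05 = $83.48
AD&D insurance premium: $45.86
Total deductions = $109.75 + $296.38 + $31.20 + $16.70 + $16.70 + $66.78 + $38.02 + $83.48 + $45.86 = $704.87
Net pay = $1,669.62 − $704.87 = $964.75

$964.75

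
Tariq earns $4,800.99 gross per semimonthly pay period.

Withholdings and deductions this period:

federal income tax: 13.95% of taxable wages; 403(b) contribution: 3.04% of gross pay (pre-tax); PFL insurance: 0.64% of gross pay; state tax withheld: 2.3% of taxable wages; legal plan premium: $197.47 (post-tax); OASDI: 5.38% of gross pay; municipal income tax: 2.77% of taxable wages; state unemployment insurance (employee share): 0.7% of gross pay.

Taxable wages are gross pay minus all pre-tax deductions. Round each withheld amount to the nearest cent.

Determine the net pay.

403(b) contribution: $4,800.99 × 0.0304 = $145.95
Taxable wages = $4,800.99 − $145.95 = $4,655.04
Federal income tax: $4,655.04 × 0.1395 = $649.38
State tax withheld: $4,655.04 × 0.023 = $107.07
Municipal income tax: $4,655.04 × 0.0277 = $128.94
PFL insurance: $4,800.99 × 0.0064 = $30.73
OASDI: $4,800.99 × 0.0538 = $258.29
State unemployment insurance (employee share): $4,800.99 × 0.007 = $33.61
Legal plan premium: $197.47
Total deductions = $145.95 + $649.38 + $107.07 + $128.94 + $30.73 + $258.29 + $33.61 + $197.47 = $1,551.44
Net pay = $4,800.99 − $1,551.44 = $3,249.55

$3,249.55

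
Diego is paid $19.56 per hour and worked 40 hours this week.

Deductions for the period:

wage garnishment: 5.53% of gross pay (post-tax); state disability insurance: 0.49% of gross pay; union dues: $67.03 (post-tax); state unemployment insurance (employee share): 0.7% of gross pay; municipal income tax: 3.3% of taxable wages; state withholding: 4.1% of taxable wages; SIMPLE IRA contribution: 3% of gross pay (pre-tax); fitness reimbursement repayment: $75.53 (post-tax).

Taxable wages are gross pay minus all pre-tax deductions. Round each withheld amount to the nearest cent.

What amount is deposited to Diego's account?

Gross pay: 40 × $19.56 = $782.40
SIMPLE IRA contribution: $782.40 × 0.03 = $23.47
Taxable wages = $782.40 − $23.47 = $758.93
Municipal income tax: $758.93 × 0.033 = $25.04
State withholding: $758.93 × 0.041 = $31.12
State unemployment insurance (employee share): $782.40 × 0.007 = $5.48
State disability insurance: $782.40 × 0.0049 = $3.83
Wage garnishment: $782.40 × 0.0553 = $43.27
Fitness reimbursement repayment: $75.53
Union dues: $67.03
Total deductions = $23.47 + $25.04 + $31.12 + $5.48 + $3.83 + $43.27 + $75.53 + $67.03 = $274.77
Net pay = $782.40 − $274.77 = $507.63

$507.63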